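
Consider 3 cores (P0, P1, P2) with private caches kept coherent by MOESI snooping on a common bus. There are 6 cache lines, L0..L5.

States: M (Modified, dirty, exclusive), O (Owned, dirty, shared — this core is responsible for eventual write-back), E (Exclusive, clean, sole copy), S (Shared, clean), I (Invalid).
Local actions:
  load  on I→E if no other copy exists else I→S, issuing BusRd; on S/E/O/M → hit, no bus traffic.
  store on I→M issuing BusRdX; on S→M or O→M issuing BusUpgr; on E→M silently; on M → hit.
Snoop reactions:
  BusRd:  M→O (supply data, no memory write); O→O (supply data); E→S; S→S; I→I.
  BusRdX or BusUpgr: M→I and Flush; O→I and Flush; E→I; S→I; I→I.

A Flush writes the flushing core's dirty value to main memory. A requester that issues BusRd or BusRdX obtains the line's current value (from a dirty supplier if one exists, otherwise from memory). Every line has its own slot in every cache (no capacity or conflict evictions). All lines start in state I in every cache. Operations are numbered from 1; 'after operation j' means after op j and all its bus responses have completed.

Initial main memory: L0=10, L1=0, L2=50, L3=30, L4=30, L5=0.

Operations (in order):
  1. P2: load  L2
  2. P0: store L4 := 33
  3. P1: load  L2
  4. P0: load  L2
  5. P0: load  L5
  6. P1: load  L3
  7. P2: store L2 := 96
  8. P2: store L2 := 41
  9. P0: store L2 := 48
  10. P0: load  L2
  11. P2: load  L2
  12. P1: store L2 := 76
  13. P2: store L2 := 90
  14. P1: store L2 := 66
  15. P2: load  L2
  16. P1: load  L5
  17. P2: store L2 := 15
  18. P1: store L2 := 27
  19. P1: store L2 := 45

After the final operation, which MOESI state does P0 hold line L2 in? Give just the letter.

step 1: P2: load  L2  ⟶  IIE  (L2)  txn=BusRd  M[L2]=50
step 2: P0: store L4 := 33  ⟶  MII  (L4)  txn=BusRdX  M[L4]=30
step 3: P1: load  L2  ⟶  ISS  (L2)  txn=BusRd  M[L2]=50
step 4: P0: load  L2  ⟶  SSS  (L2)  txn=BusRd  M[L2]=50
step 5: P0: load  L5  ⟶  EII  (L5)  txn=BusRd  M[L5]=0
step 6: P1: load  L3  ⟶  IEI  (L3)  txn=BusRd  M[L3]=30
step 7: P2: store L2 := 96  ⟶  IIM  (L2)  txn=BusUpgr  M[L2]=50
step 8: P2: store L2 := 41  ⟶  IIM  (L2)  txn=∅  M[L2]=50
step 9: P0: store L2 := 48  ⟶  MII  (L2)  txn=BusRdX+Flush  M[L2]=41
step 10: P0: load  L2  ⟶  MII  (L2)  txn=∅  M[L2]=41
step 11: P2: load  L2  ⟶  OIS  (L2)  txn=BusRd  M[L2]=41
step 12: P1: store L2 := 76  ⟶  IMI  (L2)  txn=BusRdX+Flush  M[L2]=48
step 13: P2: store L2 := 90  ⟶  IIM  (L2)  txn=BusRdX+Flush  M[L2]=76
step 14: P1: store L2 := 66  ⟶  IMI  (L2)  txn=BusRdX+Flush  M[L2]=90
step 15: P2: load  L2  ⟶  IOS  (L2)  txn=BusRd  M[L2]=90
step 16: P1: load  L5  ⟶  SSI  (L5)  txn=BusRd  M[L5]=0
step 17: P2: store L2 := 15  ⟶  IIM  (L2)  txn=BusUpgr+Flush  M[L2]=66
step 18: P1: store L2 := 27  ⟶  IMI  (L2)  txn=BusRdX+Flush  M[L2]=15
step 19: P1: store L2 := 45  ⟶  IMI  (L2)  txn=∅  M[L2]=15

state = I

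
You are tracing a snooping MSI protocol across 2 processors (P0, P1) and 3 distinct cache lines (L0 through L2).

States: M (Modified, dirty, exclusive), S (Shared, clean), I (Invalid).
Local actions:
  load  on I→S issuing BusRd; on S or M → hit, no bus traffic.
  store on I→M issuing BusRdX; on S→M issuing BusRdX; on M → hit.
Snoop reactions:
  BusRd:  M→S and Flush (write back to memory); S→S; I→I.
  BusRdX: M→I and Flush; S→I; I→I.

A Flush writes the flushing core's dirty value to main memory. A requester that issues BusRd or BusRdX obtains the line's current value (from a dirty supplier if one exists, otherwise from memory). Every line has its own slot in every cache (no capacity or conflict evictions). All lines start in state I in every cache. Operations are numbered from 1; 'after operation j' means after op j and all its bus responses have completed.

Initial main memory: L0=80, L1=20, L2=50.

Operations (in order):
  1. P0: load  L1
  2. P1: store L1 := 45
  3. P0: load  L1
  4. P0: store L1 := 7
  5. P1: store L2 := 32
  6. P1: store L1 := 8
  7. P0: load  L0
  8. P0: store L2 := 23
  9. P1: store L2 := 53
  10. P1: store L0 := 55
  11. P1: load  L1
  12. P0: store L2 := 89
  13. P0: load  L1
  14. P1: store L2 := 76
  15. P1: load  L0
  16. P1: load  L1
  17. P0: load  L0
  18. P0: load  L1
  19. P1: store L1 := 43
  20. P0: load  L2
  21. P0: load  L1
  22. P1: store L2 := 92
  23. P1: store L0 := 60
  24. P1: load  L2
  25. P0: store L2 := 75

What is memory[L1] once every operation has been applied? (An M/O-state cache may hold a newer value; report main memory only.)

memory[L1] = 43

[1] P0: load  L1 | P0:S(20), P1:I | bus: BusRd
[2] P1: store L1 := 45 | P0:I, P1:M(45) | bus: BusRdX
[3] P0: load  L1 | P0:S(45), P1:S(45) | bus: BusRd,Flush
[4] P0: store L1 := 7 | P0:M(7), P1:I | bus: BusRdX
[5] P1: store L2 := 32 | P0:I, P1:M(32) | bus: BusRdX
[6] P1: store L1 := 8 | P0:I, P1:M(8) | bus: BusRdX,Flush
[7] P0: load  L0 | P0:S(80), P1:I | bus: BusRd
[8] P0: store L2 := 23 | P0:M(23), P1:I | bus: BusRdX,Flush
[9] P1: store L2 := 53 | P0:I, P1:M(53) | bus: BusRdX,Flush
[10] P1: store L0 := 55 | P0:I, P1:M(55) | bus: BusRdX
[11] P1: load  L1 | P0:I, P1:M(8) | bus: none
[12] P0: store L2 := 89 | P0:M(89), P1:I | bus: BusRdX,Flush
[13] P0: load  L1 | P0:S(8), P1:S(8) | bus: BusRd,Flush
[14] P1: store L2 := 76 | P0:I, P1:M(76) | bus: BusRdX,Flush
[15] P1: load  L0 | P0:I, P1:M(55) | bus: none
[16] P1: load  L1 | P0:S(8), P1:S(8) | bus: none
[17] P0: load  L0 | P0:S(55), P1:S(55) | bus: BusRd,Flush
[18] P0: load  L1 | P0:S(8), P1:S(8) | bus: none
[19] P1: store L1 := 43 | P0:I, P1:M(43) | bus: BusRdX
[20] P0: load  L2 | P0:S(76), P1:S(76) | bus: BusRd,Flush
[21] P0: load  L1 | P0:S(43), P1:S(43) | bus: BusRd,Flush
[22] P1: store L2 := 92 | P0:I, P1:M(92) | bus: BusRdX
[23] P1: store L0 := 60 | P0:I, P1:M(60) | bus: BusRdX
[24] P1: load  L2 | P0:I, P1:M(92) | bus: none
[25] P0: store L2 := 75 | P0:M(75), P1:I | bus: BusRdX,Flush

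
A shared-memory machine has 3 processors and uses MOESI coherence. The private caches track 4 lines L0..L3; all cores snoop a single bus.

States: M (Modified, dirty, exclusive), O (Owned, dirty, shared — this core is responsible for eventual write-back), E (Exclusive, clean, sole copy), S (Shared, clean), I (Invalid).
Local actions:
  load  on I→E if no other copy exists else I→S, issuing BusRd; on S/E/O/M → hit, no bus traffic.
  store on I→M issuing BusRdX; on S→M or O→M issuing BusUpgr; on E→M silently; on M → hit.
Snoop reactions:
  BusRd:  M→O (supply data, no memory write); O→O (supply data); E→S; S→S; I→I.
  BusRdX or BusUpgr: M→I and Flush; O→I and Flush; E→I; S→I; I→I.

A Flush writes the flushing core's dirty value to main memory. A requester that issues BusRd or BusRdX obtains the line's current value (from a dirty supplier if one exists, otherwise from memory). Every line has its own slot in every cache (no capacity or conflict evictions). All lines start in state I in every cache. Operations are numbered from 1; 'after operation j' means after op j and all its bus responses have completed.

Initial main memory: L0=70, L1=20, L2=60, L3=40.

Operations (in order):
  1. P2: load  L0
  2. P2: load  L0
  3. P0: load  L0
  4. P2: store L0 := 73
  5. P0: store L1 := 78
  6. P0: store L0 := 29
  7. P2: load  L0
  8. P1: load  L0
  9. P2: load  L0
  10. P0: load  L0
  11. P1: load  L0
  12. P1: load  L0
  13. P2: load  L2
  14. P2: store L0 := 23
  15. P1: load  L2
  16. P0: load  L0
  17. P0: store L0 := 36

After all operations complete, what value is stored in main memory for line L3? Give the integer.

memory[L3] = 40

  op1 P2: load  L0 → I/I/E on L0; bus BusRd; mem=70
  op2 P2: load  L0 → I/I/E on L0; bus (none); mem=70
  op3 P0: load  L0 → S/I/S on L0; bus BusRd; mem=70
  op4 P2: store L0 := 73 → I/I/M on L0; bus BusUpgr; mem=70
  op5 P0: store L1 := 78 → M/I/I on L1; bus BusRdX; mem=20
  op6 P0: store L0 := 29 → M/I/I on L0; bus BusRdX Flush; mem=73
  op7 P2: load  L0 → O/I/S on L0; bus BusRd; mem=73
  op8 P1: load  L0 → O/S/S on L0; bus BusRd; mem=73
  op9 P2: load  L0 → O/S/S on L0; bus (none); mem=73
  op10 P0: load  L0 → O/S/S on L0; bus (none); mem=73
  op11 P1: load  L0 → O/S/S on L0; bus (none); mem=73
  op12 P1: load  L0 → O/S/S on L0; bus (none); mem=73
  op13 P2: load  L2 → I/I/E on L2; bus BusRd; mem=60
  op14 P2: store L0 := 23 → I/I/M on L0; bus BusUpgr Flush; mem=29
  op15 P1: load  L2 → I/S/S on L2; bus BusRd; mem=60
  op16 P0: load  L0 → S/I/O on L0; bus BusRd; mem=29
  op17 P0: store L0 := 36 → M/I/I on L0; bus BusUpgr Flush; mem=23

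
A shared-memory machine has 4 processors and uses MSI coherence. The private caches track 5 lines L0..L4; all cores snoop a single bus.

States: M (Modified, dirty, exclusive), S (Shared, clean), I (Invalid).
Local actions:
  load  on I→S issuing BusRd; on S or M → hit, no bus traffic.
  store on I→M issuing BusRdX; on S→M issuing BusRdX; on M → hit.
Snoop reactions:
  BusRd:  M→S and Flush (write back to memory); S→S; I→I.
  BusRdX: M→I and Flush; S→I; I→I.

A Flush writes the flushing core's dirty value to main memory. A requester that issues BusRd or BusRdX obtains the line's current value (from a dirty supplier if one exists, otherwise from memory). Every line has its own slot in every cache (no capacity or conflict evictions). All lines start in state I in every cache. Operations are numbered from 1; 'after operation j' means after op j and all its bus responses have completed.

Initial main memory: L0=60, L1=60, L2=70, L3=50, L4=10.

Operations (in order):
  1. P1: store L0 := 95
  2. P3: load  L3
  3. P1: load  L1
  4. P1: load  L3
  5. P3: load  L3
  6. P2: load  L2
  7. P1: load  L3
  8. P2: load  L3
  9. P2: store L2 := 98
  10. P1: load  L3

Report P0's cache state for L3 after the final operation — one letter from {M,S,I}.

1. P1: store L0 := 95  bus=[BusRdX]  L0: P0=I P1=M P2=I P3=I  mem[L0]=60
2. P3: load  L3  bus=[BusRd]  L3: P0=I P1=I P2=I P3=S  mem[L3]=50
3. P1: load  L1  bus=[BusRd]  L1: P0=I P1=S P2=I P3=I  mem[L1]=60
4. P1: load  L3  bus=[BusRd]  L3: P0=I P1=S P2=I P3=S  mem[L3]=50
5. P3: load  L3  bus=[-]  L3: P0=I P1=S P2=I P3=S  mem[L3]=50
6. P2: load  L2  bus=[BusRd]  L2: P0=I P1=I P2=S P3=I  mem[L2]=70
7. P1: load  L3  bus=[-]  L3: P0=I P1=S P2=I P3=S  mem[L3]=50
8. P2: load  L3  bus=[BusRd]  L3: P0=I P1=S P2=S P3=S  mem[L3]=50
9. P2: store L2 := 98  bus=[BusRdX]  L2: P0=I P1=I P2=M P3=I  mem[L2]=70
10. P1: load  L3  bus=[-]  L3: P0=I P1=S P2=S P3=S  mem[L3]=50

state = I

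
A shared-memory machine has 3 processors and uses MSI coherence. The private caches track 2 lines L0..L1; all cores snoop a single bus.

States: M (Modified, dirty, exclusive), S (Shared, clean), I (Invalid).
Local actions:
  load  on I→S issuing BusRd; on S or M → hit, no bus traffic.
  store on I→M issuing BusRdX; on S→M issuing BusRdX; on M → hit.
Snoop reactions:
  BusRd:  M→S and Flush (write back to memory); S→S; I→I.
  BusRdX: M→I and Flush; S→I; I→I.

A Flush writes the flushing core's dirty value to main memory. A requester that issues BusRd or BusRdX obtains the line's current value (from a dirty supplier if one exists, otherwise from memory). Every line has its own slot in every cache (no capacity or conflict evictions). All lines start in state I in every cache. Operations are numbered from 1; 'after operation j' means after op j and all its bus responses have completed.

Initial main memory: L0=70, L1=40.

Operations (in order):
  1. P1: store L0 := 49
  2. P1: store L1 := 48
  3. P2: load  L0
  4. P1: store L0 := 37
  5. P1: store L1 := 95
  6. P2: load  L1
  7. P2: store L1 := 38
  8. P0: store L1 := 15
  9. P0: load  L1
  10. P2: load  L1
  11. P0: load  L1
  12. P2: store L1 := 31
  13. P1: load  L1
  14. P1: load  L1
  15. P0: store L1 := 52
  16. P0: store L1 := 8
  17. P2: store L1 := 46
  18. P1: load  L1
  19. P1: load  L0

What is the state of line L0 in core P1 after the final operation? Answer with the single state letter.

state = M

1. P1: store L0 := 49  bus=[BusRdX]  L0: P0=I P1=M P2=I  mem[L0]=70
2. P1: store L1 := 48  bus=[BusRdX]  L1: P0=I P1=M P2=I  mem[L1]=40
3. P2: load  L0  bus=[BusRd,Flush]  L0: P0=I P1=S P2=S  mem[L0]=49
4. P1: store L0 := 37  bus=[BusRdX]  L0: P0=I P1=M P2=I  mem[L0]=49
5. P1: store L1 := 95  bus=[-]  L1: P0=I P1=M P2=I  mem[L1]=40
6. P2: load  L1  bus=[BusRd,Flush]  L1: P0=I P1=S P2=S  mem[L1]=95
7. P2: store L1 := 38  bus=[BusRdX]  L1: P0=I P1=I P2=M  mem[L1]=95
8. P0: store L1 := 15  bus=[BusRdX,Flush]  L1: P0=M P1=I P2=I  mem[L1]=38
9. P0: load  L1  bus=[-]  L1: P0=M P1=I P2=I  mem[L1]=38
10. P2: load  L1  bus=[BusRd,Flush]  L1: P0=S P1=I P2=S  mem[L1]=15
11. P0: load  L1  bus=[-]  L1: P0=S P1=I P2=S  mem[L1]=15
12. P2: store L1 := 31  bus=[BusRdX]  L1: P0=I P1=I P2=M  mem[L1]=15
13. P1: load  L1  bus=[BusRd,Flush]  L1: P0=I P1=S P2=S  mem[L1]=31
14. P1: load  L1  bus=[-]  L1: P0=I P1=S P2=S  mem[L1]=31
15. P0: store L1 := 52  bus=[BusRdX]  L1: P0=M P1=I P2=I  mem[L1]=31
16. P0: store L1 := 8  bus=[-]  L1: P0=M P1=I P2=I  mem[L1]=31
17. P2: store L1 := 46  bus=[BusRdX,Flush]  L1: P0=I P1=I P2=M  mem[L1]=8
18. P1: load  L1  bus=[BusRd,Flush]  L1: P0=I P1=S P2=S  mem[L1]=46
19. P1: load  L0  bus=[-]  L0: P0=I P1=M P2=I  mem[L0]=49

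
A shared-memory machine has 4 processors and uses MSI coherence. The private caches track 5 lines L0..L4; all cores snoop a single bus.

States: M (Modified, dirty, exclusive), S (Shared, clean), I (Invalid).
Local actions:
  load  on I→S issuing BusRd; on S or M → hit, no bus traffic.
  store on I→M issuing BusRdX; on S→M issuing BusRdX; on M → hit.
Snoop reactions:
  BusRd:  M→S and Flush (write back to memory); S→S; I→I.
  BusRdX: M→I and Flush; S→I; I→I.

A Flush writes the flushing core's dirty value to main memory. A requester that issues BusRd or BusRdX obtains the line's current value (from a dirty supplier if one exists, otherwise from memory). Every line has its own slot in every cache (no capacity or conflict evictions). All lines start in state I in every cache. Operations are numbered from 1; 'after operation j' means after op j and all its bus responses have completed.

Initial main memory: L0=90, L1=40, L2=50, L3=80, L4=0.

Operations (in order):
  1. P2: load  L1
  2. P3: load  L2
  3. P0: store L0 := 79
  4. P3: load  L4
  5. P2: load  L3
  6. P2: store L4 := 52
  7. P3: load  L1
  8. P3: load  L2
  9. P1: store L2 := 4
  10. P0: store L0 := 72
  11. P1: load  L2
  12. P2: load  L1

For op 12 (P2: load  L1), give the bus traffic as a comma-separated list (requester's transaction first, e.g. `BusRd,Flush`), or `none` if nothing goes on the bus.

[1] P2: load  L1 | P0:I, P1:I, P2:S(40), P3:I | bus: BusRd
[2] P3: load  L2 | P0:I, P1:I, P2:I, P3:S(50) | bus: BusRd
[3] P0: store L0 := 79 | P0:M(79), P1:I, P2:I, P3:I | bus: BusRdX
[4] P3: load  L4 | P0:I, P1:I, P2:I, P3:S(0) | bus: BusRd
[5] P2: load  L3 | P0:I, P1:I, P2:S(80), P3:I | bus: BusRd
[6] P2: store L4 := 52 | P0:I, P1:I, P2:M(52), P3:I | bus: BusRdX
[7] P3: load  L1 | P0:I, P1:I, P2:S(40), P3:S(40) | bus: BusRd
[8] P3: load  L2 | P0:I, P1:I, P2:I, P3:S(50) | bus: none
[9] P1: store L2 := 4 | P0:I, P1:M(4), P2:I, P3:I | bus: BusRdX
[10] P0: store L0 := 72 | P0:M(72), P1:I, P2:I, P3:I | bus: none
[11] P1: load  L2 | P0:I, P1:M(4), P2:I, P3:I | bus: none
[12] P2: load  L1 | P0:I, P1:I, P2:S(40), P3:S(40) | bus: none

bus = none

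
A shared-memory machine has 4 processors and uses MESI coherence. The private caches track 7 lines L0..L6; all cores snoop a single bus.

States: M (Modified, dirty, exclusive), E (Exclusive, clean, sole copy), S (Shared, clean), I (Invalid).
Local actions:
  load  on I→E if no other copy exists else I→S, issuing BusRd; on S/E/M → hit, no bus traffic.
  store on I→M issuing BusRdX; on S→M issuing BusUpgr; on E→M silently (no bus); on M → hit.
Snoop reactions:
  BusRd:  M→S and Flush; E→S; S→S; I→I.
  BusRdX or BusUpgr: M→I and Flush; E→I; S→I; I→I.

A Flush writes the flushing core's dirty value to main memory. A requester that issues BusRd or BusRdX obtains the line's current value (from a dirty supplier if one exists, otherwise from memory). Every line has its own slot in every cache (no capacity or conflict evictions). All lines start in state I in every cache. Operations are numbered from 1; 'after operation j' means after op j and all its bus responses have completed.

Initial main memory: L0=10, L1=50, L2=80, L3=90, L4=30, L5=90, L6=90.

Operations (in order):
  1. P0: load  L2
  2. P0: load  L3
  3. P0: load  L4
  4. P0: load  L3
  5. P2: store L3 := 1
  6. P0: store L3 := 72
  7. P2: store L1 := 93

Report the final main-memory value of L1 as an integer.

step 1: P0: load  L2  ⟶  EIII  (L2)  txn=BusRd  M[L2]=80
step 2: P0: load  L3  ⟶  EIII  (L3)  txn=BusRd  M[L3]=90
step 3: P0: load  L4  ⟶  EIII  (L4)  txn=BusRd  M[L4]=30
step 4: P0: load  L3  ⟶  EIII  (L3)  txn=∅  M[L3]=90
step 5: P2: store L3 := 1  ⟶  IIMI  (L3)  txn=BusRdX  M[L3]=90
step 6: P0: store L3 := 72  ⟶  MIII  (L3)  txn=BusRdX+Flush  M[L3]=1
step 7: P2: store L1 := 93  ⟶  IIMI  (L1)  txn=BusRdX  M[L1]=50

memory[L1] = 50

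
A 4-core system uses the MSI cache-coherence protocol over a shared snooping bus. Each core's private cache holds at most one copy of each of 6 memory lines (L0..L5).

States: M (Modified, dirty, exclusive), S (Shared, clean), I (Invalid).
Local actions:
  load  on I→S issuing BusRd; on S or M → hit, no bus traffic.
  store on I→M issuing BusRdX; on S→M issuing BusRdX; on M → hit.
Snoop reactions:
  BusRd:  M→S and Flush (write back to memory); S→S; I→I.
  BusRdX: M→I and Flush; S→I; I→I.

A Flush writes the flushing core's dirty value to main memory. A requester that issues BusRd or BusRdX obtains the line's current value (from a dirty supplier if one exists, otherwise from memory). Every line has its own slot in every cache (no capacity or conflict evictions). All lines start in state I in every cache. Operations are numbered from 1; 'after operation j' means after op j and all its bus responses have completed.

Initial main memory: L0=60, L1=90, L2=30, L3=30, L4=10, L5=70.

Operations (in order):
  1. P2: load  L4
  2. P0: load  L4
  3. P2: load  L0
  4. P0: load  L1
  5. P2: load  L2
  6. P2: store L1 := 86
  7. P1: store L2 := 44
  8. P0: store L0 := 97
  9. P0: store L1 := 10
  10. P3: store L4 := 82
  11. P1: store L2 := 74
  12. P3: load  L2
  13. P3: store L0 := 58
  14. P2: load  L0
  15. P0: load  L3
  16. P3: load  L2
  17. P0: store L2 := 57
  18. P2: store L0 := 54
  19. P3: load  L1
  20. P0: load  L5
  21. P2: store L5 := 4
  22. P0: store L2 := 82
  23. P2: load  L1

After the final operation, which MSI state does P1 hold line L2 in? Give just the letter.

state = I

  op1 P2: load  L4 → I/I/S/I on L4; bus BusRd; mem=10
  op2 P0: load  L4 → S/I/S/I on L4; bus BusRd; mem=10
  op3 P2: load  L0 → I/I/S/I on L0; bus BusRd; mem=60
  op4 P0: load  L1 → S/I/I/I on L1; bus BusRd; mem=90
  op5 P2: load  L2 → I/I/S/I on L2; bus BusRd; mem=30
  op6 P2: store L1 := 86 → I/I/M/I on L1; bus BusRdX; mem=90
  op7 P1: store L2 := 44 → I/M/I/I on L2; bus BusRdX; mem=30
  op8 P0: store L0 := 97 → M/I/I/I on L0; bus BusRdX; mem=60
  op9 P0: store L1 := 10 → M/I/I/I on L1; bus BusRdX Flush; mem=86
  op10 P3: store L4 := 82 → I/I/I/M on L4; bus BusRdX; mem=10
  op11 P1: store L2 := 74 → I/M/I/I on L2; bus (none); mem=30
  op12 P3: load  L2 → I/S/I/S on L2; bus BusRd Flush; mem=74
  op13 P3: store L0 := 58 → I/I/I/M on L0; bus BusRdX Flush; mem=97
  op14 P2: load  L0 → I/I/S/S on L0; bus BusRd Flush; mem=58
  op15 P0: load  L3 → S/I/I/I on L3; bus BusRd; mem=30
  op16 P3: load  L2 → I/S/I/S on L2; bus (none); mem=74
  op17 P0: store L2 := 57 → M/I/I/I on L2; bus BusRdX; mem=74
  op18 P2: store L0 := 54 → I/I/M/I on L0; bus BusRdX; mem=58
  op19 P3: load  L1 → S/I/I/S on L1; bus BusRd Flush; mem=10
  op20 P0: load  L5 → S/I/I/I on L5; bus BusRd; mem=70
  op21 P2: store L5 := 4 → I/I/M/I on L5; bus BusRdX; mem=70
  op22 P0: store L2 := 82 → M/I/I/I on L2; bus (none); mem=74
  op23 P2: load  L1 → S/I/S/S on L1; bus BusRd; mem=10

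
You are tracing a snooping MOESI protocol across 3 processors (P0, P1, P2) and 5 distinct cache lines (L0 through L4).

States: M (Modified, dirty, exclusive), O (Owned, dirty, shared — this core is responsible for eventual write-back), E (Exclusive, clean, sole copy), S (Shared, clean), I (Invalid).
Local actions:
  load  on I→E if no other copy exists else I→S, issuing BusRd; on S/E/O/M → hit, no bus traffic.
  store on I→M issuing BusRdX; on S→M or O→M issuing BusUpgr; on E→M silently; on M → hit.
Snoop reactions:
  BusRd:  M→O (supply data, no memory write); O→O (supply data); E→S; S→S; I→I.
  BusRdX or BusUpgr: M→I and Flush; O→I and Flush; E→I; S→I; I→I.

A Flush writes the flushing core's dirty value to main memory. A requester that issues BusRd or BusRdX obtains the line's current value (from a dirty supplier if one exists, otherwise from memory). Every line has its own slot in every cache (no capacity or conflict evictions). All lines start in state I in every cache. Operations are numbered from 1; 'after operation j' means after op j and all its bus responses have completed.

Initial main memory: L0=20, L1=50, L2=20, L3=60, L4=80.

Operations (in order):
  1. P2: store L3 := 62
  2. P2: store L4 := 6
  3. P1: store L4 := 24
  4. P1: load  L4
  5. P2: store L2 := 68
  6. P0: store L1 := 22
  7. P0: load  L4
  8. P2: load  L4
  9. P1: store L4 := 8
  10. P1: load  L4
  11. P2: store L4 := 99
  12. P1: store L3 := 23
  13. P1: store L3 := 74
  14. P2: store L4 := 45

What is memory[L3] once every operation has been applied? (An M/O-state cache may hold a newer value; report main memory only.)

memory[L3] = 62

1. P2: store L3 := 62  bus=[BusRdX]  L3: P0=I P1=I P2=M  mem[L3]=60
2. P2: store L4 := 6  bus=[BusRdX]  L4: P0=I P1=I P2=M  mem[L4]=80
3. P1: store L4 := 24  bus=[BusRdX,Flush]  L4: P0=I P1=M P2=I  mem[L4]=6
4. P1: load  L4  bus=[-]  L4: P0=I P1=M P2=I  mem[L4]=6
5. P2: store L2 := 68  bus=[BusRdX]  L2: P0=I P1=I P2=M  mem[L2]=20
6. P0: store L1 := 22  bus=[BusRdX]  L1: P0=M P1=I P2=I  mem[L1]=50
7. P0: load  L4  bus=[BusRd]  L4: P0=S P1=O P2=I  mem[L4]=6
8. P2: load  L4  bus=[BusRd]  L4: P0=S P1=O P2=S  mem[L4]=6
9. P1: store L4 := 8  bus=[BusUpgr]  L4: P0=I P1=M P2=I  mem[L4]=6
10. P1: load  L4  bus=[-]  L4: P0=I P1=M P2=I  mem[L4]=6
11. P2: store L4 := 99  bus=[BusRdX,Flush]  L4: P0=I P1=I P2=M  mem[L4]=8
12. P1: store L3 := 23  bus=[BusRdX,Flush]  L3: P0=I P1=M P2=I  mem[L3]=62
13. P1: store L3 := 74  bus=[-]  L3: P0=I P1=M P2=I  mem[L3]=62
14. P2: store L4 := 45  bus=[-]  L4: P0=I P1=I P2=M  mem[L4]=8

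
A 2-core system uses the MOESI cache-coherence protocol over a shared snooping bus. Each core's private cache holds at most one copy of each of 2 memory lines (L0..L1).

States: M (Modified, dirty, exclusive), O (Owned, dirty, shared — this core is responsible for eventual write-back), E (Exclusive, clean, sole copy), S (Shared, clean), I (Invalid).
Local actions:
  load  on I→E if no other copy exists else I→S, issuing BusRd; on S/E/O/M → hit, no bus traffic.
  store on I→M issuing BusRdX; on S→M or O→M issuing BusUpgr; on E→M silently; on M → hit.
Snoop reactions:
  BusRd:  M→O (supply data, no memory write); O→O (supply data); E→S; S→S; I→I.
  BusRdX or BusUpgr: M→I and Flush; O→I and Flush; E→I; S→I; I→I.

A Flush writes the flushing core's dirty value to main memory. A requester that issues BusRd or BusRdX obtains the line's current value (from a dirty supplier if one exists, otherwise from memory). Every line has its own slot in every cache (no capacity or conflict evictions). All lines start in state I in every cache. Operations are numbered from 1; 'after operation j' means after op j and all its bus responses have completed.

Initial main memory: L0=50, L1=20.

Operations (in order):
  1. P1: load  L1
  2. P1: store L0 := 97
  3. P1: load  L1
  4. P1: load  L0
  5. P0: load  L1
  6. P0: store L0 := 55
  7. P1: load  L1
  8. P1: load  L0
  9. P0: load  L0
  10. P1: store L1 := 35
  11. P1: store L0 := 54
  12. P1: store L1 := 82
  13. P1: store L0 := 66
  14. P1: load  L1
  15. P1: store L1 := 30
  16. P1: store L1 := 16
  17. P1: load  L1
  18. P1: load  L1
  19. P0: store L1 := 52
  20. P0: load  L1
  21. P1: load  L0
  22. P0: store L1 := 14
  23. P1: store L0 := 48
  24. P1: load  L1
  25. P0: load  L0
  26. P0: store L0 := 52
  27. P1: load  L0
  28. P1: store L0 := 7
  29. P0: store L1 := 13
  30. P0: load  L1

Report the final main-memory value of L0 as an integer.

step 1: P1: load  L1  ⟶  IE  (L1)  txn=BusRd  M[L1]=20
step 2: P1: store L0 := 97  ⟶  IM  (L0)  txn=BusRdX  M[L0]=50
step 3: P1: load  L1  ⟶  IE  (L1)  txn=∅  M[L1]=20
step 4: P1: load  L0  ⟶  IM  (L0)  txn=∅  M[L0]=50
step 5: P0: load  L1  ⟶  SS  (L1)  txn=BusRd  M[L1]=20
step 6: P0: store L0 := 55  ⟶  MI  (L0)  txn=BusRdX+Flush  M[L0]=97
step 7: P1: load  L1  ⟶  SS  (L1)  txn=∅  M[L1]=20
step 8: P1: load  L0  ⟶  OS  (L0)  txn=BusRd  M[L0]=97
step 9: P0: load  L0  ⟶  OS  (L0)  txn=∅  M[L0]=97
step 10: P1: store L1 := 35  ⟶  IM  (L1)  txn=BusUpgr  M[L1]=20
step 11: P1: store L0 := 54  ⟶  IM  (L0)  txn=BusUpgr+Flush  M[L0]=55
step 12: P1: store L1 := 82  ⟶  IM  (L1)  txn=∅  M[L1]=20
step 13: P1: store L0 := 66  ⟶  IM  (L0)  txn=∅  M[L0]=55
step 14: P1: load  L1  ⟶  IM  (L1)  txn=∅  M[L1]=20
step 15: P1: store L1 := 30  ⟶  IM  (L1)  txn=∅  M[L1]=20
step 16: P1: store L1 := 16  ⟶  IM  (L1)  txn=∅  M[L1]=20
step 17: P1: load  L1  ⟶  IM  (L1)  txn=∅  M[L1]=20
step 18: P1: load  L1  ⟶  IM  (L1)  txn=∅  M[L1]=20
step 19: P0: store L1 := 52  ⟶  MI  (L1)  txn=BusRdX+Flush  M[L1]=16
step 20: P0: load  L1  ⟶  MI  (L1)  txn=∅  M[L1]=16
step 21: P1: load  L0  ⟶  IM  (L0)  txn=∅  M[L0]=55
step 22: P0: store L1 := 14  ⟶  MI  (L1)  txn=∅  M[L1]=16
step 23: P1: store L0 := 48  ⟶  IM  (L0)  txn=∅  M[L0]=55
step 24: P1: load  L1  ⟶  OS  (L1)  txn=BusRd  M[L1]=16
step 25: P0: load  L0  ⟶  SO  (L0)  txn=BusRd  M[L0]=55
step 26: P0: store L0 := 52  ⟶  MI  (L0)  txn=BusUpgr+Flush  M[L0]=48
step 27: P1: load  L0  ⟶  OS  (L0)  txn=BusRd  M[L0]=48
step 28: P1: store L0 := 7  ⟶  IM  (L0)  txn=BusUpgr+Flush  M[L0]=52
step 29: P0: store L1 := 13  ⟶  MI  (L1)  txn=BusUpgr  M[L1]=16
step 30: P0: load  L1  ⟶  MI  (L1)  txn=∅  M[L1]=16

memory[L0] = 52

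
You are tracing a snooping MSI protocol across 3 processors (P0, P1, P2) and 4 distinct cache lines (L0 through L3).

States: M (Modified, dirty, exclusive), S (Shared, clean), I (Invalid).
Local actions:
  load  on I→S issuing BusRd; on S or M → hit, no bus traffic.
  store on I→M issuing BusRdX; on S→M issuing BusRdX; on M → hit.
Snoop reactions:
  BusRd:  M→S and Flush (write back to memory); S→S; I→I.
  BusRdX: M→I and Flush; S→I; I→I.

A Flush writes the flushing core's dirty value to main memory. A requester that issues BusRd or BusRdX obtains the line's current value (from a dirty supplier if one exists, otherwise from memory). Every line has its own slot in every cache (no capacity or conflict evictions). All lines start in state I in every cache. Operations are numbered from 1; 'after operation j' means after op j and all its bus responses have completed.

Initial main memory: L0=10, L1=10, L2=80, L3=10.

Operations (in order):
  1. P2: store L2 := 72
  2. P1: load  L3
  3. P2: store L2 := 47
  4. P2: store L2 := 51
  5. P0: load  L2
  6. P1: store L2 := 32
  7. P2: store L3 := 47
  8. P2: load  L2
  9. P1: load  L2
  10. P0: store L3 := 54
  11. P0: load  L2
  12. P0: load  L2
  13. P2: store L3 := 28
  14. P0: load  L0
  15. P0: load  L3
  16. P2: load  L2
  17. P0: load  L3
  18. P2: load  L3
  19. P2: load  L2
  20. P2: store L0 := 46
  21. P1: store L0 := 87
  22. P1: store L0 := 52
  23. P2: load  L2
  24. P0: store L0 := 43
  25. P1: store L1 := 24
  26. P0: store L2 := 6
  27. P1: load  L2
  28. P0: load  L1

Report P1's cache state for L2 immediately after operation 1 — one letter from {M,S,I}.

[1] P2: store L2 := 72 | P0:I, P1:I, P2:M(72) | bus: BusRdX
[2] P1: load  L3 | P0:I, P1:S(10), P2:I | bus: BusRd
[3] P2: store L2 := 47 | P0:I, P1:I, P2:M(47) | bus: none
[4] P2: store L2 := 51 | P0:I, P1:I, P2:M(51) | bus: none
[5] P0: load  L2 | P0:S(51), P1:I, P2:S(51) | bus: BusRd,Flush
[6] P1: store L2 := 32 | P0:I, P1:M(32), P2:I | bus: BusRdX
[7] P2: store L3 := 47 | P0:I, P1:I, P2:M(47) | bus: BusRdX
[8] P2: load  L2 | P0:I, P1:S(32), P2:S(32) | bus: BusRd,Flush
[9] P1: load  L2 | P0:I, P1:S(32), P2:S(32) | bus: none
[10] P0: store L3 := 54 | P0:M(54), P1:I, P2:I | bus: BusRdX,Flush
[11] P0: load  L2 | P0:S(32), P1:S(32), P2:S(32) | bus: BusRd
[12] P0: load  L2 | P0:S(32), P1:S(32), P2:S(32) | bus: none
[13] P2: store L3 := 28 | P0:I, P1:I, P2:M(28) | bus: BusRdX,Flush
[14] P0: load  L0 | P0:S(10), P1:I, P2:I | bus: BusRd
[15] P0: load  L3 | P0:S(28), P1:I, P2:S(28) | bus: BusRd,Flush
[16] P2: load  L2 | P0:S(32), P1:S(32), P2:S(32) | bus: none
[17] P0: load  L3 | P0:S(28), P1:I, P2:S(28) | bus: none
[18] P2: load  L3 | P0:S(28), P1:I, P2:S(28) | bus: none
[19] P2: load  L2 | P0:S(32), P1:S(32), P2:S(32) | bus: none
[20] P2: store L0 := 46 | P0:I, P1:I, P2:M(46) | bus: BusRdX
[21] P1: store L0 := 87 | P0:I, P1:M(87), P2:I | bus: BusRdX,Flush
[22] P1: store L0 := 52 | P0:I, P1:M(52), P2:I | bus: none
[23] P2: load  L2 | P0:S(32), P1:S(32), P2:S(32) | bus: none
[24] P0: store L0 := 43 | P0:M(43), P1:I, P2:I | bus: BusRdX,Flush
[25] P1: store L1 := 24 | P0:I, P1:M(24), P2:I | bus: BusRdX
[26] P0: store L2 := 6 | P0:M(6), P1:I, P2:I | bus: BusRdX
[27] P1: load  L2 | P0:S(6), P1:S(6), P2:I | bus: BusRd,Flush
[28] P0: load  L1 | P0:S(24), P1:S(24), P2:I | bus: BusRd,Flush

state = I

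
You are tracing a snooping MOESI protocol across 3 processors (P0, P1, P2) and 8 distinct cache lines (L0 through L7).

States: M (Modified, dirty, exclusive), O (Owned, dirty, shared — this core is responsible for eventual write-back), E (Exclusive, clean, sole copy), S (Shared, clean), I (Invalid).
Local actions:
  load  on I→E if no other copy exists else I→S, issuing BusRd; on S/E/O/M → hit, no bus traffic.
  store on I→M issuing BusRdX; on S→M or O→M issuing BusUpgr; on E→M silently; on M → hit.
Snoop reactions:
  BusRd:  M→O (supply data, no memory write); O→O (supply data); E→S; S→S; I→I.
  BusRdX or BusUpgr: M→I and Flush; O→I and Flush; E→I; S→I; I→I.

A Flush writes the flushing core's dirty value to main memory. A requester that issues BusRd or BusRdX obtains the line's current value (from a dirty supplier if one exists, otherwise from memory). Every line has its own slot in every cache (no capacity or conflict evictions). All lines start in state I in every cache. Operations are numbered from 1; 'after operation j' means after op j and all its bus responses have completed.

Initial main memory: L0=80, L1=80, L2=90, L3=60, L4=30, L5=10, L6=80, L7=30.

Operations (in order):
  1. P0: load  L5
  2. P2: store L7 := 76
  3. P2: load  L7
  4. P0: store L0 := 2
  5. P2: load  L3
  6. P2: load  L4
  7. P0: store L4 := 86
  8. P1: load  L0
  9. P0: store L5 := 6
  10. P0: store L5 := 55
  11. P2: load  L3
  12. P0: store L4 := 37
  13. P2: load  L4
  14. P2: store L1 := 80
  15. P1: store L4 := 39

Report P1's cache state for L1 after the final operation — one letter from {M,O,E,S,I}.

1. P0: load  L5  bus=[BusRd]  L5: P0=E P1=I P2=I  mem[L5]=10
2. P2: store L7 := 76  bus=[BusRdX]  L7: P0=I P1=I P2=M  mem[L7]=30
3. P2: load  L7  bus=[-]  L7: P0=I P1=I P2=M  mem[L7]=30
4. P0: store L0 := 2  bus=[BusRdX]  L0: P0=M P1=I P2=I  mem[L0]=80
5. P2: load  L3  bus=[BusRd]  L3: P0=I P1=I P2=E  mem[L3]=60
6. P2: load  L4  bus=[BusRd]  L4: P0=I P1=I P2=E  mem[L4]=30
7. P0: store L4 := 86  bus=[BusRdX]  L4: P0=M P1=I P2=I  mem[L4]=30
8. P1: load  L0  bus=[BusRd]  L0: P0=O P1=S P2=I  mem[L0]=80
9. P0: store L5 := 6  bus=[-]  L5: P0=M P1=I P2=I  mem[L5]=10
10. P0: store L5 := 55  bus=[-]  L5: P0=M P1=I P2=I  mem[L5]=10
11. P2: load  L3  bus=[-]  L3: P0=I P1=I P2=E  mem[L3]=60
12. P0: store L4 := 37  bus=[-]  L4: P0=M P1=I P2=I  mem[L4]=30
13. P2: load  L4  bus=[BusRd]  L4: P0=O P1=I P2=S  mem[L4]=30
14. P2: store L1 := 80  bus=[BusRdX]  L1: P0=I P1=I P2=M  mem[L1]=80
15. P1: store L4 := 39  bus=[BusRdX,Flush]  L4: P0=I P1=M P2=I  mem[L4]=37

state = I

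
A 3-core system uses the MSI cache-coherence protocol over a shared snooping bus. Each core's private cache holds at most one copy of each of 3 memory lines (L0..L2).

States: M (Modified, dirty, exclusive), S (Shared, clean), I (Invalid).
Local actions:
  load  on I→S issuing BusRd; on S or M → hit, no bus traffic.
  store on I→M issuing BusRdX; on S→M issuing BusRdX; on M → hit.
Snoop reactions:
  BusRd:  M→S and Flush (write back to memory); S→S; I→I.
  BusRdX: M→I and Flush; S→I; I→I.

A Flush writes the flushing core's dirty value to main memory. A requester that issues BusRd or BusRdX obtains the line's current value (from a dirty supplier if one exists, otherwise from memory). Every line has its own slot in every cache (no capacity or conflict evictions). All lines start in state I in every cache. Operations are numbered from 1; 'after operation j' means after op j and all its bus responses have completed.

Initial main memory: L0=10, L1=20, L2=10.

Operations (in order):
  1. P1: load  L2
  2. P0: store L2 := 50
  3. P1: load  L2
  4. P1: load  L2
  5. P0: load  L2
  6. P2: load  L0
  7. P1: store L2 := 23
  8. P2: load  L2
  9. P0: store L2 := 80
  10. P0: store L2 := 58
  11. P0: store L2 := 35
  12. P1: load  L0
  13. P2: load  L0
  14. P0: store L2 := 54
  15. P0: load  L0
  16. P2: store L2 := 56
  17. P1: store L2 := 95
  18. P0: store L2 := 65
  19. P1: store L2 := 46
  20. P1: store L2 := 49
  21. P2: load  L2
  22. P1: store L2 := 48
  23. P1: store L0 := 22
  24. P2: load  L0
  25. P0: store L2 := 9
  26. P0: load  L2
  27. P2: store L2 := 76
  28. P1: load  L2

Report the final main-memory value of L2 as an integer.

memory[L2] = 76

step 1: P1: load  L2  ⟶  ISI  (L2)  txn=BusRd  M[L2]=10
step 2: P0: store L2 := 50  ⟶  MII  (L2)  txn=BusRdX  M[L2]=10
step 3: P1: load  L2  ⟶  SSI  (L2)  txn=BusRd+Flush  M[L2]=50
step 4: P1: load  L2  ⟶  SSI  (L2)  txn=∅  M[L2]=50
step 5: P0: load  L2  ⟶  SSI  (L2)  txn=∅  M[L2]=50
step 6: P2: load  L0  ⟶  IIS  (L0)  txn=BusRd  M[L0]=10
step 7: P1: store L2 := 23  ⟶  IMI  (L2)  txn=BusRdX  M[L2]=50
step 8: P2: load  L2  ⟶  ISS  (L2)  txn=BusRd+Flush  M[L2]=23
step 9: P0: store L2 := 80  ⟶  MII  (L2)  txn=BusRdX  M[L2]=23
step 10: P0: store L2 := 58  ⟶  MII  (L2)  txn=∅  M[L2]=23
step 11: P0: store L2 := 35  ⟶  MII  (L2)  txn=∅  M[L2]=23
step 12: P1: load  L0  ⟶  ISS  (L0)  txn=BusRd  M[L0]=10
step 13: P2: load  L0  ⟶  ISS  (L0)  txn=∅  M[L0]=10
step 14: P0: store L2 := 54  ⟶  MII  (L2)  txn=∅  M[L2]=23
step 15: P0: load  L0  ⟶  SSS  (L0)  txn=BusRd  M[L0]=10
step 16: P2: store L2 := 56  ⟶  IIM  (L2)  txn=BusRdX+Flush  M[L2]=54
step 17: P1: store L2 := 95  ⟶  IMI  (L2)  txn=BusRdX+Flush  M[L2]=56
step 18: P0: store L2 := 65  ⟶  MII  (L2)  txn=BusRdX+Flush  M[L2]=95
step 19: P1: store L2 := 46  ⟶  IMI  (L2)  txn=BusRdX+Flush  M[L2]=65
step 20: P1: store L2 := 49  ⟶  IMI  (L2)  txn=∅  M[L2]=65
step 21: P2: load  L2  ⟶  ISS  (L2)  txn=BusRd+Flush  M[L2]=49
step 22: P1: store L2 := 48  ⟶  IMI  (L2)  txn=BusRdX  M[L2]=49
step 23: P1: store L0 := 22  ⟶  IMI  (L0)  txn=BusRdX  M[L0]=10
step 24: P2: load  L0  ⟶  ISS  (L0)  txn=BusRd+Flush  M[L0]=22
step 25: P0: store L2 := 9  ⟶  MII  (L2)  txn=BusRdX+Flush  M[L2]=48
step 26: P0: load  L2  ⟶  MII  (L2)  txn=∅  M[L2]=48
step 27: P2: store L2 := 76  ⟶  IIM  (L2)  txn=BusRdX+Flush  M[L2]=9
step 28: P1: load  L2  ⟶  ISS  (L2)  txn=BusRd+Flush  M[L2]=76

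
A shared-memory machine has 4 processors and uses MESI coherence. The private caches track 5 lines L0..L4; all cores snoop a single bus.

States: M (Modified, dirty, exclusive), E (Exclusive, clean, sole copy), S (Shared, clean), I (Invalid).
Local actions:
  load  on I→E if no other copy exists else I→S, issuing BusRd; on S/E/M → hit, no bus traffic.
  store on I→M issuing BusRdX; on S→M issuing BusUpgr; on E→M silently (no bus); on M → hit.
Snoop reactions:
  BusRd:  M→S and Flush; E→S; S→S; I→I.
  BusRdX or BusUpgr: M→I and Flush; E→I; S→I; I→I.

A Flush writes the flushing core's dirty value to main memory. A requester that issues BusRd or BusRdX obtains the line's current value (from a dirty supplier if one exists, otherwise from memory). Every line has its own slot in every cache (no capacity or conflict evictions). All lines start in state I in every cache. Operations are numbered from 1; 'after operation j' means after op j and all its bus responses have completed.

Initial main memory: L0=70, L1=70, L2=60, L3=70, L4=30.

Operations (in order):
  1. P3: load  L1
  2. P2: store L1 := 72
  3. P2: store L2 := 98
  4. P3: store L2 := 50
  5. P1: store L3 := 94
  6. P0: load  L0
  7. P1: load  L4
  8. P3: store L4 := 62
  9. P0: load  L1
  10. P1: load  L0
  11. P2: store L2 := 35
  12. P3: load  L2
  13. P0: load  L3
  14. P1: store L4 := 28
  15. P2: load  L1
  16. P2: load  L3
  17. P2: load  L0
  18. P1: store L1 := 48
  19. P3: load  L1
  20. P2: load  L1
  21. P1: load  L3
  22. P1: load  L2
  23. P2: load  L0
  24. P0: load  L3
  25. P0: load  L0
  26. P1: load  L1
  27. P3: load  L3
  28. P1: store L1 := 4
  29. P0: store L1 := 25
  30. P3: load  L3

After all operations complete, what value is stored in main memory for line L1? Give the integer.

  op1 P3: load  L1 → I/I/I/E on L1; bus BusRd; mem=70
  op2 P2: store L1 := 72 → I/I/M/I on L1; bus BusRdX; mem=70
  op3 P2: store L2 := 98 → I/I/M/I on L2; bus BusRdX; mem=60
  op4 P3: store L2 := 50 → I/I/I/M on L2; bus BusRdX Flush; mem=98
  op5 P1: store L3 := 94 → I/M/I/I on L3; bus BusRdX; mem=70
  op6 P0: load  L0 → E/I/I/I on L0; bus BusRd; mem=70
  op7 P1: load  L4 → I/E/I/I on L4; bus BusRd; mem=30
  op8 P3: store L4 := 62 → I/I/I/M on L4; bus BusRdX; mem=30
  op9 P0: load  L1 → S/I/S/I on L1; bus BusRd Flush; mem=72
  op10 P1: load  L0 → S/S/I/I on L0; bus BusRd; mem=70
  op11 P2: store L2 := 35 → I/I/M/I on L2; bus BusRdX Flush; mem=50
  op12 P3: load  L2 → I/I/S/S on L2; bus BusRd Flush; mem=35
  op13 P0: load  L3 → S/S/I/I on L3; bus BusRd Flush; mem=94
  op14 P1: store L4 := 28 → I/M/I/I on L4; bus BusRdX Flush; mem=62
  op15 P2: load  L1 → S/I/S/I on L1; bus (none); mem=72
  op16 P2: load  L3 → S/S/S/I on L3; bus BusRd; mem=94
  op17 P2: load  L0 → S/S/S/I on L0; bus BusRd; mem=70
  op18 P1: store L1 := 48 → I/M/I/I on L1; bus BusRdX; mem=72
  op19 P3: load  L1 → I/S/I/S on L1; bus BusRd Flush; mem=48
  op20 P2: load  L1 → I/S/S/S on L1; bus BusRd; mem=48
  op21 P1: load  L3 → S/S/S/I on L3; bus (none); mem=94
  op22 P1: load  L2 → I/S/S/S on L2; bus BusRd; mem=35
  op23 P2: load  L0 → S/S/S/I on L0; bus (none); mem=70
  op24 P0: load  L3 → S/S/S/I on L3; bus (none); mem=94
  op25 P0: load  L0 → S/S/S/I on L0; bus (none); mem=70
  op26 P1: load  L1 → I/S/S/S on L1; bus (none); mem=48
  op27 P3: load  L3 → S/S/S/S on L3; bus BusRd; mem=94
  op28 P1: store L1 := 4 → I/M/I/I on L1; bus BusUpgr; mem=48
  op29 P0: store L1 := 25 → M/I/I/I on L1; bus BusRdX Flush; mem=4
  op30 P3: load  L3 → S/S/S/S on L3; bus (none); mem=94

memory[L1] = 4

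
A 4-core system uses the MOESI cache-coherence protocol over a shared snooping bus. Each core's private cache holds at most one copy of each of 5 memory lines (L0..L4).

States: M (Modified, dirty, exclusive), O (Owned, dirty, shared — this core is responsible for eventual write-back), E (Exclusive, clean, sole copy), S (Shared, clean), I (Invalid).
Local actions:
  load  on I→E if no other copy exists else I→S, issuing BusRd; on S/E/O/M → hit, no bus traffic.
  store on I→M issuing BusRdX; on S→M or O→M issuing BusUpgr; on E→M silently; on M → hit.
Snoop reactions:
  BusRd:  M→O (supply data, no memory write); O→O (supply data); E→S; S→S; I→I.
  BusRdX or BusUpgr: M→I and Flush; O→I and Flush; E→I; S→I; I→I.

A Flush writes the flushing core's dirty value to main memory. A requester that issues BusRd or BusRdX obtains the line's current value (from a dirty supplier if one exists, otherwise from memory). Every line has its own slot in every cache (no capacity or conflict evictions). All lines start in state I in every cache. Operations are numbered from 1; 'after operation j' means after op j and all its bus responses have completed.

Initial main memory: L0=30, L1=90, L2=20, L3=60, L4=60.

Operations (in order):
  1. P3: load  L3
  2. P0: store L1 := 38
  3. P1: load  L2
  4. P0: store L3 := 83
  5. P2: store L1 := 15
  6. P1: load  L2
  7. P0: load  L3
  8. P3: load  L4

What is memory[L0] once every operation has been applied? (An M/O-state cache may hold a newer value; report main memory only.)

memory[L0] = 30

1. P3: load  L3  bus=[BusRd]  L3: P0=I P1=I P2=I P3=E  mem[L3]=60
2. P0: store L1 := 38  bus=[BusRdX]  L1: P0=M P1=I P2=I P3=I  mem[L1]=90
3. P1: load  L2  bus=[BusRd]  L2: P0=I P1=E P2=I P3=I  mem[L2]=20
4. P0: store L3 := 83  bus=[BusRdX]  L3: P0=M P1=I P2=I P3=I  mem[L3]=60
5. P2: store L1 := 15  bus=[BusRdX,Flush]  L1: P0=I P1=I P2=M P3=I  mem[L1]=38
6. P1: load  L2  bus=[-]  L2: P0=I P1=E P2=I P3=I  mem[L2]=20
7. P0: load  L3  bus=[-]  L3: P0=M P1=I P2=I P3=I  mem[L3]=60
8. P3: load  L4  bus=[BusRd]  L4: P0=I P1=I P2=I P3=E  mem[L4]=60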